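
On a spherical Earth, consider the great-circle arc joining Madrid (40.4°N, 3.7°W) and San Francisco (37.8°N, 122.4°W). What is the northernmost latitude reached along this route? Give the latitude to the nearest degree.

≈ 58°N

The great circle lies in the plane with unit normal n̂ = (p₁ × p₂)/|p₁ × p₂|.
Here n̂_z ≈ -0.531; the vertex latitude is φ_max = arccos|n̂_z| ≈ 57.9°.
Check via Clairaut: cos φ_max = |cos φ₁| · sin C = cos(40.4°)·sin(44.2°) ≈ 0.531, again giving ≈ 57.9°.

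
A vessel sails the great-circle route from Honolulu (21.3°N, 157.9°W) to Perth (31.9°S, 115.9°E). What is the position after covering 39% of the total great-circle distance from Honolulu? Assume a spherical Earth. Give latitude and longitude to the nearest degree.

Write both endpoints as unit vectors p₁, p₂ with components (cos φ cos λ, cos φ sin λ, sin φ).
The central angle between the endpoints is δ = arccos(p₁·p₂) ≈ 1.711 rad (98.0°).
Interpolate at f = 0.39 with slerp weights a = sin((1−f)δ)/sin δ ≈ 0.873, b = sin(fδ)/sin δ ≈ 0.625.
p = a·p₁ + b·p₂ ≈ (-0.985, 0.171, -0.013); φ = arcsin(p_z) ≈ -0.76°, λ = atan2(p_y, p_x) ≈ 170.13°.

≈ (1°S, 170°E)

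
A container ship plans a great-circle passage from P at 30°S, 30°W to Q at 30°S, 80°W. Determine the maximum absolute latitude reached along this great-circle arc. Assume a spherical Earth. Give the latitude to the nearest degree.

≈ 32°S

The great circle lies in the plane with unit normal n̂ = (p₁ × p₂)/|p₁ × p₂|.
Here n̂_z ≈ -0.843; the vertex latitude is φ_max = arccos|n̂_z| ≈ 32.5°.
Check via Clairaut: cos φ_max = |cos φ₁| · sin C = cos(30.0°)·sin(103.1°) ≈ 0.843, again giving ≈ 32.5°.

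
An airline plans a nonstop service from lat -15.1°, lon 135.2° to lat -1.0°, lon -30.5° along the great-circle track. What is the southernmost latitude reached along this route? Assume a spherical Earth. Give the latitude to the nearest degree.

The great circle lies in the plane with unit normal n̂ = (p₁ × p₂)/|p₁ × p₂|.
Here n̂_z ≈ -0.653; the vertex latitude is φ_max = arccos|n̂_z| ≈ 49.3°.
Check via Clairaut: cos φ_max = |cos φ₁| · sin C = cos(15.1°)·sin(137.5°) ≈ 0.653, again giving ≈ 49.3°.

≈ -49°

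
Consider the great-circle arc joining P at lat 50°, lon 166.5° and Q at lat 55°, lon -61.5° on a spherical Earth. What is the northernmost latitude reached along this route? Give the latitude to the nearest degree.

The great circle lies in the plane with unit normal n̂ = (p₁ × p₂)/|p₁ × p₂|.
Here n̂_z ≈ +0.296; the vertex latitude is φ_max = arccos|n̂_z| ≈ 72.8°.
Check via Clairaut: cos φ_max = |cos φ₁| · sin C = cos(50.0°)·sin(27.5°) ≈ 0.296, again giving ≈ 72.8°.

≈ 73°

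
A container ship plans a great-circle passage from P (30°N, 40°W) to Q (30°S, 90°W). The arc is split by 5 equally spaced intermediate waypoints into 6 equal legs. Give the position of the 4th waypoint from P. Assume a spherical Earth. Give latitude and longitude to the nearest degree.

≈ (10°S, 73°W)

Convert each endpoint to a unit vector on the sphere (x = cos φ cos λ, y = cos φ sin λ, z = sin φ).
The central angle between the endpoints is δ = arccos(p₁·p₂) ≈ 1.337 rad (76.6°).
Interpolate at f = 4/6 with slerp weights a = sin((1−f)δ)/sin δ ≈ 0.443, b = sin(fδ)/sin δ ≈ 0.800.
p = a·p₁ + b·p₂ ≈ (0.294, -0.939, -0.178); φ = arcsin(p_z) ≈ -10.27°, λ = atan2(p_y, p_x) ≈ -72.62°.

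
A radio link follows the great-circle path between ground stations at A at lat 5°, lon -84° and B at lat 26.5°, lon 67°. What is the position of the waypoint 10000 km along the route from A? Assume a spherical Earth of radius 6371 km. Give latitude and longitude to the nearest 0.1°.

Convert each endpoint to a unit vector on the sphere (x = cos φ cos λ, y = cos φ sin λ, z = sin φ).
The central angle between the endpoints is δ = arccos(p₁·p₂) ≈ 2.405 rad (137.8°). The total great-circle distance is δ·R ≈ 2.405 × 6371 ≈ 15323 km, so the target fraction is f = 10000/15323 ≈ 0.653.
Interpolate at f ≈ 0.653 with slerp weights a = sin((1−f)δ)/sin δ ≈ 1.104, b = sin(fδ)/sin δ ≈ 1.489.
p = a·p₁ + b·p₂ ≈ (0.636, 0.133, 0.761); φ = arcsin(p_z) ≈ 49.51°, λ = atan2(p_y, p_x) ≈ 11.78°.

≈ lat 49.5°, lon 11.8°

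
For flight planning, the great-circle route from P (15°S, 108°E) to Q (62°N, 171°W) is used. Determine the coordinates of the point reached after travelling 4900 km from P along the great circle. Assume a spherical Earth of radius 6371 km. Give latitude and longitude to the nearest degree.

≈ (24°N, 129°E)

From cos δ = sin φ₁ sin φ₂ + cos φ₁ cos φ₂ cos Δλ, the central angle is δ ≈ 1.729 rad (99.1°). The total great-circle distance is δ·R ≈ 1.729 × 6371 ≈ 11016 km, so the target fraction is f = 4900/11016 ≈ 0.445.
Interpolate at f ≈ 0.445 with slerp weights a = sin((1−f)δ)/sin δ ≈ 0.830, b = sin(fδ)/sin δ ≈ 0.704.
p = a·p₁ + b·p₂ ≈ (-0.574, 0.710, 0.407); φ = arcsin(p_z) ≈ 24.03°, λ = atan2(p_y, p_x) ≈ 128.95°.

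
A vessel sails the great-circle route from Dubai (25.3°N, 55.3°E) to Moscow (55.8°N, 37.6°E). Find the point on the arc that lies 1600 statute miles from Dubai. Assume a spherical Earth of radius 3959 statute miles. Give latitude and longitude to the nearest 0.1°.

From cos δ = sin φ₁ sin φ₂ + cos φ₁ cos φ₂ cos Δλ, the central angle is δ ≈ 0.578 rad (33.1°). The total great-circle distance is δ·R ≈ 0.578 × 3959 ≈ 2288 mi, so the target fraction is f = 1600/2288 ≈ 0.699.
Interpolate at f ≈ 0.699 with slerp weights a = sin((1−f)δ)/sin δ ≈ 0.317, b = sin(fδ)/sin δ ≈ 0.720.
p = a·p₁ + b·p₂ ≈ (0.483, 0.482, 0.731); φ = arcsin(p_z) ≈ 46.94°, λ = atan2(p_y, p_x) ≈ 44.92°.

≈ 46.9°N, 44.9°E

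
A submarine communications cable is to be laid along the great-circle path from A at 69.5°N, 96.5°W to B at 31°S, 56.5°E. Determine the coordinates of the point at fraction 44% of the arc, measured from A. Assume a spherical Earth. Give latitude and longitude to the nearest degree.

≈ 45°N, 37°E

The haversine formula gives a central angle δ ≈ 2.419 rad (138.6°) between the endpoints.
Interpolate at f = 0.44 with slerp weights a = sin((1−f)δ)/sin δ ≈ 1.476, b = sin(fδ)/sin δ ≈ 1.322.
p = a·p₁ + b·p₂ ≈ (0.567, 0.431, 0.702); φ = arcsin(p_z) ≈ 44.60°, λ = atan2(p_y, p_x) ≈ 37.25°.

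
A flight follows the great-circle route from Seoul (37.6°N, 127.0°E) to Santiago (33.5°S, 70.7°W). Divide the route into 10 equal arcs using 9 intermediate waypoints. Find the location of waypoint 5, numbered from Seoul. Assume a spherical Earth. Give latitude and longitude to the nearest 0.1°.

≈ 12.9°N, 142.5°W

Convert each endpoint to a unit vector on the sphere (x = cos φ cos λ, y = cos φ sin λ, z = sin φ).
The central angle between the endpoints is δ = arccos(p₁·p₂) ≈ 2.881 rad (165.1°).
Interpolate at f = 5/10 with slerp weights a = sin((1−f)δ)/sin δ ≈ 3.844, b = sin(fδ)/sin δ ≈ 3.844.
p = a·p₁ + b·p₂ ≈ (-0.773, -0.593, 0.224); φ = arcsin(p_z) ≈ 12.93°, λ = atan2(p_y, p_x) ≈ -142.52°.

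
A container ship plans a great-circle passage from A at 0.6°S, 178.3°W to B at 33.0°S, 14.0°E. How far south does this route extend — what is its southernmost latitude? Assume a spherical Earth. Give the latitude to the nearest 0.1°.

≈ 72.1°S

The great circle lies in the plane with unit normal n̂ = (p₁ × p₂)/|p₁ × p₂|.
Here n̂_z ≈ -0.307; the vertex latitude is φ_max = arccos|n̂_z| ≈ 72.1°.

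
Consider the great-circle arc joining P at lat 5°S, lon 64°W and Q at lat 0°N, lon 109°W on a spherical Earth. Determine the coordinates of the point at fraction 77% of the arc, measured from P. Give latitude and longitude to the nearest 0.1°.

From cos δ = sin φ₁ sin φ₂ + cos φ₁ cos φ₂ cos Δλ, the central angle is δ ≈ 0.789 rad (45.2°).
Interpolate at f = 0.77 with slerp weights a = sin((1−f)δ)/sin δ ≈ 0.254, b = sin(fδ)/sin δ ≈ 0.804.
p = a·p₁ + b·p₂ ≈ (-0.151, -0.988, -0.022); φ = arcsin(p_z) ≈ -1.27°, λ = atan2(p_y, p_x) ≈ -98.68°.

≈ lat 1.3°S, lon 98.7°W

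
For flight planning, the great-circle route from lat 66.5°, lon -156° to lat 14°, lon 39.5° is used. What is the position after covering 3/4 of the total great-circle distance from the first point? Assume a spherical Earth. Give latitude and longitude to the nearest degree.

≈ lat 38°, lon 43°

The haversine formula gives a central angle δ ≈ 1.722 rad (98.7°) between the endpoints.
Interpolate at f = 3/4 with slerp weights a = sin((1−f)δ)/sin δ ≈ 0.422, b = sin(fδ)/sin δ ≈ 0.972.
p = a·p₁ + b·p₂ ≈ (0.574, 0.532, 0.622); φ = arcsin(p_z) ≈ 38.50°, λ = atan2(p_y, p_x) ≈ 42.80°.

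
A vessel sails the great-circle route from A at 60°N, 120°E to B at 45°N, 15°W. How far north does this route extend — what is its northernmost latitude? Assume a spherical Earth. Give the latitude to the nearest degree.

The great circle lies in the plane with unit normal n̂ = (p₁ × p₂)/|p₁ × p₂|.
Here n̂_z ≈ -0.268; the vertex latitude is φ_max = arccos|n̂_z| ≈ 74.4°.

≈ 74°N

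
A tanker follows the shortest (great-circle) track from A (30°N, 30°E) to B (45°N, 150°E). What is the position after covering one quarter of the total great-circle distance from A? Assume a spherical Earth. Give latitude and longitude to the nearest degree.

Convert each endpoint to a unit vector on the sphere (x = cos φ cos λ, y = cos φ sin λ, z = sin φ).
The central angle between the endpoints is δ = arccos(p₁·p₂) ≈ 1.523 rad (87.3°).
Interpolate at f = 1/4 with slerp weights a = sin((1−f)δ)/sin δ ≈ 0.911, b = sin(fδ)/sin δ ≈ 0.372.
p = a·p₁ + b·p₂ ≈ (0.455, 0.526, 0.718); φ = arcsin(p_z) ≈ 45.93°, λ = atan2(p_y, p_x) ≈ 49.13°.

≈ (46°N, 49°E)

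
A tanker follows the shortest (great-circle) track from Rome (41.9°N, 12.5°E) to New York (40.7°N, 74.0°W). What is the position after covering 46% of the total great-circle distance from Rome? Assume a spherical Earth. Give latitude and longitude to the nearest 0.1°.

≈ 50.3°N, 27.4°W

Convert each endpoint to a unit vector on the sphere (x = cos φ cos λ, y = cos φ sin λ, z = sin φ).
The central angle between the endpoints is δ = arccos(p₁·p₂) ≈ 1.082 rad (62.0°).
Interpolate at f = 0.46 with slerp weights a = sin((1−f)δ)/sin δ ≈ 0.625, b = sin(fδ)/sin δ ≈ 0.541.
p = a·p₁ + b·p₂ ≈ (0.567, -0.293, 0.770); φ = arcsin(p_z) ≈ 50.33°, λ = atan2(p_y, p_x) ≈ -27.36°.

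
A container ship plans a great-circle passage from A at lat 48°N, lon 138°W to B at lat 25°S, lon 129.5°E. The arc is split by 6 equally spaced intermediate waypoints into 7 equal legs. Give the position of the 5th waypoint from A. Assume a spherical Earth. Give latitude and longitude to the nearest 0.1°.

Convert each endpoint to a unit vector on the sphere (x = cos φ cos λ, y = cos φ sin λ, z = sin φ).
The central angle between the endpoints is δ = arccos(p₁·p₂) ≈ 1.918 rad (109.9°).
Interpolate at f = 5/7 with slerp weights a = sin((1−f)δ)/sin δ ≈ 0.554, b = sin(fδ)/sin δ ≈ 1.042.
p = a·p₁ + b·p₂ ≈ (-0.876, 0.481, -0.029); φ = arcsin(p_z) ≈ -1.64°, λ = atan2(p_y, p_x) ≈ 151.25°.

≈ lat 1.6°S, lon 151.3°E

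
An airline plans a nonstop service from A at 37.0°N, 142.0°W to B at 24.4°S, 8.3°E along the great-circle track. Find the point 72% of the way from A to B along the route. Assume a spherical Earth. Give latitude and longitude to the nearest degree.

≈ 2°N, 26°W

Convert each endpoint to a unit vector on the sphere (x = cos φ cos λ, y = cos φ sin λ, z = sin φ).
The central angle between the endpoints is δ = arccos(p₁·p₂) ≈ 2.647 rad (151.7°).
Interpolate at f = 0.72 with slerp weights a = sin((1−f)δ)/sin δ ≈ 1.424, b = sin(fδ)/sin δ ≈ 1.991.
p = a·p₁ + b·p₂ ≈ (0.898, -0.438, 0.034); φ = arcsin(p_z) ≈ 1.97°, λ = atan2(p_y, p_x) ≈ -26.01°.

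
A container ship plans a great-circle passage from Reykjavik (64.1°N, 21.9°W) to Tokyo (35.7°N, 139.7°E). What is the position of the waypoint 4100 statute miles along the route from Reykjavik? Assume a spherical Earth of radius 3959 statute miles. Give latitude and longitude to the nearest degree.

Write both endpoints as unit vectors p₁, p₂ with components (cos φ cos λ, cos φ sin λ, sin φ).
The central angle between the endpoints is δ = arccos(p₁·p₂) ≈ 1.381 rad (79.1°). The total great-circle distance is δ·R ≈ 1.381 × 3959 ≈ 5469 mi, so the target fraction is f = 4100/5469 ≈ 0.750.
Interpolate at f ≈ 0.750 with slerp weights a = sin((1−f)δ)/sin δ ≈ 0.345, b = sin(fδ)/sin δ ≈ 0.876.
p = a·p₁ + b·p₂ ≈ (-0.403, 0.404, 0.821); φ = arcsin(p_z) ≈ 55.23°, λ = atan2(p_y, p_x) ≈ 134.91°.

≈ (55°N, 135°E)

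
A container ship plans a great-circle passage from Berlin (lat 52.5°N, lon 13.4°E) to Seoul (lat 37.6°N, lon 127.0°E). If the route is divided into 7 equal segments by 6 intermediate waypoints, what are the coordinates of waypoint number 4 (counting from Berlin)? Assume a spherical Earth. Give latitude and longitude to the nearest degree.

≈ lat 59°N, lon 91°E

From cos δ = sin φ₁ sin φ₂ + cos φ₁ cos φ₂ cos Δλ, the central angle is δ ≈ 1.276 rad (73.1°).
Interpolate at f = 4/7 with slerp weights a = sin((1−f)δ)/sin δ ≈ 0.543, b = sin(fδ)/sin δ ≈ 0.696.
p = a·p₁ + b·p₂ ≈ (-0.010, 0.517, 0.856); φ = arcsin(p_z) ≈ 58.85°, λ = atan2(p_y, p_x) ≈ 91.13°.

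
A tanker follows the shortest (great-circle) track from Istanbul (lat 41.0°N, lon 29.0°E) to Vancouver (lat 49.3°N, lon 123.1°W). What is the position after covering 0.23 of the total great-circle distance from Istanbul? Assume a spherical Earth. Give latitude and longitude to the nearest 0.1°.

Convert each endpoint to a unit vector on the sphere (x = cos φ cos λ, y = cos φ sin λ, z = sin φ).
The central angle between the endpoints is δ = arccos(p₁·p₂) ≈ 1.508 rad (86.4°).
Interpolate at f = 0.23 with slerp weights a = sin((1−f)δ)/sin δ ≈ 0.919, b = sin(fδ)/sin δ ≈ 0.341.
p = a·p₁ + b·p₂ ≈ (0.485, 0.150, 0.861); φ = arcsin(p_z) ≈ 59.46°, λ = atan2(p_y, p_x) ≈ 17.20°.

≈ lat 59.5°N, lon 17.2°E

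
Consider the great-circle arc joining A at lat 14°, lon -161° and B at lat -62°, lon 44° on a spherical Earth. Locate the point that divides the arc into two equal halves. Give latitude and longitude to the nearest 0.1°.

≈ lat -47.9°, lon 179.0°

From cos δ = sin φ₁ sin φ₂ + cos φ₁ cos φ₂ cos Δλ, the central angle is δ ≈ 2.248 rad (128.8°).
Interpolate at f = 1/2 with slerp weights a = sin((1−f)δ)/sin δ ≈ 1.157, b = sin(fδ)/sin δ ≈ 1.157.
p = a·p₁ + b·p₂ ≈ (-0.671, 0.012, -0.742); φ = arcsin(p_z) ≈ -47.87°, λ = atan2(p_y, p_x) ≈ 178.99°.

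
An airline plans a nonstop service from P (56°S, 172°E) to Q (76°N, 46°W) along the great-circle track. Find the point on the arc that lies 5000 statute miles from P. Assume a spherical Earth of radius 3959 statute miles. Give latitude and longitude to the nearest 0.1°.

≈ (14.2°N, 167.2°W)

Write both endpoints as unit vectors p₁, p₂ with components (cos φ cos λ, cos φ sin λ, sin φ).
The central angle between the endpoints is δ = arccos(p₁·p₂) ≈ 2.717 rad (155.6°). The total great-circle distance is δ·R ≈ 2.717 × 3959 ≈ 10755 mi, so the target fraction is f = 5000/10755 ≈ 0.465.
Interpolate at f ≈ 0.465 with slerp weights a = sin((1−f)δ)/sin δ ≈ 2.408, b = sin(fδ)/sin δ ≈ 2.311.
p = a·p₁ + b·p₂ ≈ (-0.945, -0.215, 0.246); φ = arcsin(p_z) ≈ 14.22°, λ = atan2(p_y, p_x) ≈ -167.20°.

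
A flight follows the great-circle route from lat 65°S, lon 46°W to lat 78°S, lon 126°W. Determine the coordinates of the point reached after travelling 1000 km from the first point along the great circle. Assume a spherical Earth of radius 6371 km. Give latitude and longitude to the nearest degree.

Convert each endpoint to a unit vector on the sphere (x = cos φ cos λ, y = cos φ sin λ, z = sin φ).
The central angle between the endpoints is δ = arccos(p₁·p₂) ≈ 0.447 rad (25.6°). The total great-circle distance is δ·R ≈ 0.447 × 6371 ≈ 2848 km, so the target fraction is f = 1000/2848 ≈ 0.351.
Interpolate at f ≈ 0.351 with slerp weights a = sin((1−f)δ)/sin δ ≈ 0.662, b = sin(fδ)/sin δ ≈ 0.362.
p = a·p₁ + b·p₂ ≈ (0.150, -0.262, -0.953); φ = arcsin(p_z) ≈ -72.43°, λ = atan2(p_y, p_x) ≈ -60.20°.

≈ lat 72°S, lon 60°W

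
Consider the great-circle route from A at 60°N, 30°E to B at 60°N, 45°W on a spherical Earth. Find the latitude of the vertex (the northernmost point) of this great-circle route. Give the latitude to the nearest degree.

The great circle lies in the plane with unit normal n̂ = (p₁ × p₂)/|p₁ × p₂|.
Here n̂_z ≈ -0.416; the vertex latitude is φ_max = arccos|n̂_z| ≈ 65.4°.

≈ 65°N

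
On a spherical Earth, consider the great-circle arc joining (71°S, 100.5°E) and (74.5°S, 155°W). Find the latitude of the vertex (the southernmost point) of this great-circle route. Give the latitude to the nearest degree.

The great circle lies in the plane with unit normal n̂ = (p₁ × p₂)/|p₁ × p₂|.
Here n̂_z ≈ +0.184; the vertex latitude is φ_max = arccos|n̂_z| ≈ 79.4°.
Check via Clairaut: cos φ_max = |cos φ₁| · sin C = cos(71.0°)·sin(145.5°) ≈ 0.184, again giving ≈ 79.4°.

≈ 79°S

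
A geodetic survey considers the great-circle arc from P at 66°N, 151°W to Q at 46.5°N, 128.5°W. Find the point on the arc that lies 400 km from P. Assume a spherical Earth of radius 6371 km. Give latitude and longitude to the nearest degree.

≈ 63°N, 146°W

Convert each endpoint to a unit vector on the sphere (x = cos φ cos λ, y = cos φ sin λ, z = sin φ).
The central angle between the endpoints is δ = arccos(p₁·p₂) ≈ 0.399 rad (22.9°). The total great-circle distance is δ·R ≈ 0.399 × 6371 ≈ 2544 km, so the target fraction is f = 400/2544 ≈ 0.157.
Interpolate at f ≈ 0.157 with slerp weights a = sin((1−f)δ)/sin δ ≈ 0.849, b = sin(fδ)/sin δ ≈ 0.161.
p = a·p₁ + b·p₂ ≈ (-0.371, -0.254, 0.893); φ = arcsin(p_z) ≈ 63.25°, λ = atan2(p_y, p_x) ≈ -145.58°.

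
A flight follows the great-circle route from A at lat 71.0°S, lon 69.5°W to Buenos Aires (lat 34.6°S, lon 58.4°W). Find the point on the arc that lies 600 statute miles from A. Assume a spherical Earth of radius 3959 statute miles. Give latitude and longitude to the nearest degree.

Write both endpoints as unit vectors p₁, p₂ with components (cos φ cos λ, cos φ sin λ, sin φ).
The central angle between the endpoints is δ = arccos(p₁·p₂) ≈ 0.644 rad (36.9°). The total great-circle distance is δ·R ≈ 0.644 × 3959 ≈ 2548 mi, so the target fraction is f = 600/2548 ≈ 0.235.
Interpolate at f ≈ 0.235 with slerp weights a = sin((1−f)δ)/sin δ ≈ 0.787, b = sin(fδ)/sin δ ≈ 0.252.
p = a·p₁ + b·p₂ ≈ (0.198, -0.416, -0.887); φ = arcsin(p_z) ≈ -62.53°, λ = atan2(p_y, p_x) ≈ -64.54°.

≈ lat 63°S, lon 65°W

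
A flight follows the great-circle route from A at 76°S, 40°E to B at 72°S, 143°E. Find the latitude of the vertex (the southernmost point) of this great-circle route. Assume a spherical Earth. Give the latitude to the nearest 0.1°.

The great circle lies in the plane with unit normal n̂ = (p₁ × p₂)/|p₁ × p₂|.
Here n̂_z ≈ +0.172; the vertex latitude is φ_max = arccos|n̂_z| ≈ 80.1°.

≈ 80.1°S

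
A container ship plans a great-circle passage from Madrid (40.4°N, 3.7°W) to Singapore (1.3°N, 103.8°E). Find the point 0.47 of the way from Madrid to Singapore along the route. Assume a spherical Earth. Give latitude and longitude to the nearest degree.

Write both endpoints as unit vectors p₁, p₂ with components (cos φ cos λ, cos φ sin λ, sin φ).
The central angle between the endpoints is δ = arccos(p₁·p₂) ≈ 1.787 rad (102.4°).
Interpolate at f = 0.47 with slerp weights a = sin((1−f)δ)/sin δ ≈ 0.831, b = sin(fδ)/sin δ ≈ 0.762.
p = a·p₁ + b·p₂ ≈ (0.450, 0.699, 0.556); φ = arcsin(p_z) ≈ 33.77°, λ = atan2(p_y, p_x) ≈ 57.25°.

≈ 34°N, 57°E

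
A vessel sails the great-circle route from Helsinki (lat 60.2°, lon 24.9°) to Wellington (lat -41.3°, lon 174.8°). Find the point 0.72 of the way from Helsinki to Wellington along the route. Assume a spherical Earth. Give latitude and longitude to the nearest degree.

Write both endpoints as unit vectors p₁, p₂ with components (cos φ cos λ, cos φ sin λ, sin φ).
The central angle between the endpoints is δ = arccos(p₁·p₂) ≈ 2.681 rad (153.6°).
Interpolate at f = 0.72 with slerp weights a = sin((1−f)δ)/sin δ ≈ 1.534, b = sin(fδ)/sin δ ≈ 2.106.
p = a·p₁ + b·p₂ ≈ (-0.884, 0.464, -0.058); φ = arcsin(p_z) ≈ -3.34°, λ = atan2(p_y, p_x) ≈ 152.28°.

≈ lat -3°, lon 152°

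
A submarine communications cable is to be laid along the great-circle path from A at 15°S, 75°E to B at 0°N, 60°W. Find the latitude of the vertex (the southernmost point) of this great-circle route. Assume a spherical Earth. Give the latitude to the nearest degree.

≈ 21°S

The great circle lies in the plane with unit normal n̂ = (p₁ × p₂)/|p₁ × p₂|.
Here n̂_z ≈ -0.935; the vertex latitude is φ_max = arccos|n̂_z| ≈ 20.8°.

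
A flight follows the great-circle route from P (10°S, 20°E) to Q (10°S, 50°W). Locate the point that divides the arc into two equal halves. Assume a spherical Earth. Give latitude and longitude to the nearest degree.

From cos δ = sin φ₁ sin φ₂ + cos φ₁ cos φ₂ cos Δλ, the central angle is δ ≈ 1.201 rad (68.8°).
Interpolate at f = 1/2 with slerp weights a = sin((1−f)δ)/sin δ ≈ 0.606, b = sin(fδ)/sin δ ≈ 0.606.
p = a·p₁ + b·p₂ ≈ (0.944, -0.253, -0.210); φ = arcsin(p_z) ≈ -12.15°, λ = atan2(p_y, p_x) ≈ -15.00°.

≈ (12°S, 15°W)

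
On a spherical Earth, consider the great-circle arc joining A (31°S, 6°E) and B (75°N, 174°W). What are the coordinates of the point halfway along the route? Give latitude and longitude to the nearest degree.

≈ (37°N, 6°E)

Write both endpoints as unit vectors p₁, p₂ with components (cos φ cos λ, cos φ sin λ, sin φ).
The central angle between the endpoints is δ = arccos(p₁·p₂) ≈ 2.374 rad (136.0°).
Interpolate at f = 1/2 with slerp weights a = sin((1−f)δ)/sin δ ≈ 1.335, b = sin(fδ)/sin δ ≈ 1.335.
p = a·p₁ + b·p₂ ≈ (0.794, 0.083, 0.602); φ = arcsin(p_z) ≈ 37.00°, λ = atan2(p_y, p_x) ≈ 6.00°.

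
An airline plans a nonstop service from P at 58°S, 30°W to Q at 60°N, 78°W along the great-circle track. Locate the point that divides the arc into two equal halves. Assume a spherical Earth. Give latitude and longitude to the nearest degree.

The haversine formula gives a central angle δ ≈ 2.162 rad (123.9°) between the endpoints.
Interpolate at f = 1/2 with slerp weights a = sin((1−f)δ)/sin δ ≈ 1.063, b = sin(fδ)/sin δ ≈ 1.063.
p = a·p₁ + b·p₂ ≈ (0.598, -0.801, 0.019); φ = arcsin(p_z) ≈ 1.09°, λ = atan2(p_y, p_x) ≈ -53.26°.

≈ 1°N, 53°W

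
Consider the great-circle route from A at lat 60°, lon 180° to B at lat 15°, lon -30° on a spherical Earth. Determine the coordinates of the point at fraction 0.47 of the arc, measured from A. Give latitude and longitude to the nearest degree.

≈ lat 65°, lon -59°

Convert each endpoint to a unit vector on the sphere (x = cos φ cos λ, y = cos φ sin λ, z = sin φ).
The central angle between the endpoints is δ = arccos(p₁·p₂) ≈ 1.766 rad (101.2°).
Interpolate at f = 0.47 with slerp weights a = sin((1−f)δ)/sin δ ≈ 0.821, b = sin(fδ)/sin δ ≈ 0.752.
p = a·p₁ + b·p₂ ≈ (0.219, -0.363, 0.906); φ = arcsin(p_z) ≈ 64.90°, λ = atan2(p_y, p_x) ≈ -58.93°.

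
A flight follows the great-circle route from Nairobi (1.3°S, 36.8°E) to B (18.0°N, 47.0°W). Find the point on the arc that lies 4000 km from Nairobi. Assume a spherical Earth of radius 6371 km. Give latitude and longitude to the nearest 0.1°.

≈ (9.5°N, 2.3°E)

The haversine formula gives a central angle δ ≈ 1.475 rad (84.5°) between the endpoints. The total great-circle distance is δ·R ≈ 1.475 × 6371 ≈ 9397 km, so the target fraction is f = 4000/9397 ≈ 0.426.
Interpolate at f ≈ 0.426 with slerp weights a = sin((1−f)δ)/sin δ ≈ 0.753, b = sin(fδ)/sin δ ≈ 0.590.
p = a·p₁ + b·p₂ ≈ (0.985, 0.040, 0.165); φ = arcsin(p_z) ≈ 9.51°, λ = atan2(p_y, p_x) ≈ 2.35°.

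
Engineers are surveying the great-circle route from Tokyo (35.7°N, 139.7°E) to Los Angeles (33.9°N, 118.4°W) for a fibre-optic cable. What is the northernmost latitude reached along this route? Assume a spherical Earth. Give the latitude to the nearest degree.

The great circle lies in the plane with unit normal n̂ = (p₁ × p₂)/|p₁ × p₂|.
Here n̂_z ≈ +0.671; the vertex latitude is φ_max = arccos|n̂_z| ≈ 47.8°.
Check via Clairaut: cos φ_max = |cos φ₁| · sin C = cos(35.7°)·sin(55.8°) ≈ 0.671, again giving ≈ 47.8°.

≈ 48°N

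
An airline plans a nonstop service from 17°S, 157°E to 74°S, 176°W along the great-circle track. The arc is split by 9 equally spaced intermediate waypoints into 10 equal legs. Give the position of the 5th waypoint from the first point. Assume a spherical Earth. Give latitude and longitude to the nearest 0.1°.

Write both endpoints as unit vectors p₁, p₂ with components (cos φ cos λ, cos φ sin λ, sin φ).
The central angle between the endpoints is δ = arccos(p₁·p₂) ≈ 1.029 rad (58.9°).
Interpolate at f = 5/10 with slerp weights a = sin((1−f)δ)/sin δ ≈ 0.574, b = sin(fδ)/sin δ ≈ 0.574.
p = a·p₁ + b·p₂ ≈ (-0.663, 0.204, -0.720); φ = arcsin(p_z) ≈ -46.05°, λ = atan2(p_y, p_x) ≈ 162.94°.

≈ 46.1°S, 162.9°E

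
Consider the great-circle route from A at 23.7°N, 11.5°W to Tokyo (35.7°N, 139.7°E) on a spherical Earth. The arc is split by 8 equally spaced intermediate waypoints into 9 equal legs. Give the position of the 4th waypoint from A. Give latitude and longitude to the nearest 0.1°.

≈ 63.5°N, 37.1°E

Convert each endpoint to a unit vector on the sphere (x = cos φ cos λ, y = cos φ sin λ, z = sin φ).
The central angle between the endpoints is δ = arccos(p₁·p₂) ≈ 2.001 rad (114.6°).
Interpolate at f = 4/9 with slerp weights a = sin((1−f)δ)/sin δ ≈ 0.986, b = sin(fδ)/sin δ ≈ 0.855.
p = a·p₁ + b·p₂ ≈ (0.356, 0.269, 0.895); φ = arcsin(p_z) ≈ 63.52°, λ = atan2(p_y, p_x) ≈ 37.07°.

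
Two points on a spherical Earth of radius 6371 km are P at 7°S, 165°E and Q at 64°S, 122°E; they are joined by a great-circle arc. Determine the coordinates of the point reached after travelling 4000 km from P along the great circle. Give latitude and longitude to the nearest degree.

Convert each endpoint to a unit vector on the sphere (x = cos φ cos λ, y = cos φ sin λ, z = sin φ).
The central angle between the endpoints is δ = arccos(p₁·p₂) ≈ 1.129 rad (64.7°). The total great-circle distance is δ·R ≈ 1.129 × 6371 ≈ 7192 km, so the target fraction is f = 4000/7192 ≈ 0.556.
Interpolate at f ≈ 0.556 with slerp weights a = sin((1−f)δ)/sin δ ≈ 0.531, b = sin(fδ)/sin δ ≈ 0.650.
p = a·p₁ + b·p₂ ≈ (-0.660, 0.378, -0.649); φ = arcsin(p_z) ≈ -40.45°, λ = atan2(p_y, p_x) ≈ 150.21°.

≈ 40°S, 150°E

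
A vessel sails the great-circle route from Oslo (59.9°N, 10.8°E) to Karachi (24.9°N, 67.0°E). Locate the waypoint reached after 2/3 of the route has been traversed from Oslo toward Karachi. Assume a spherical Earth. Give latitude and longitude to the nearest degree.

Write both endpoints as unit vectors p₁, p₂ with components (cos φ cos λ, cos φ sin λ, sin φ).
The central angle between the endpoints is δ = arccos(p₁·p₂) ≈ 0.905 rad (51.9°).
Interpolate at f = 2/3 with slerp weights a = sin((1−f)δ)/sin δ ≈ 0.378, b = sin(fδ)/sin δ ≈ 0.722.
p = a·p₁ + b·p₂ ≈ (0.442, 0.638, 0.631); φ = arcsin(p_z) ≈ 39.10°, λ = atan2(p_y, p_x) ≈ 55.29°.

≈ 39°N, 55°E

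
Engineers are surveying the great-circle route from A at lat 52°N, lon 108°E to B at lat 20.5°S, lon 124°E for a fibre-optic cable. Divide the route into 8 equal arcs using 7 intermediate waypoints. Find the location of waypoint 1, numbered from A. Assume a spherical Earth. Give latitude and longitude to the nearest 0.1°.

≈ lat 43.1°N, lon 111.4°E

Write both endpoints as unit vectors p₁, p₂ with components (cos φ cos λ, cos φ sin λ, sin φ).
The central angle between the endpoints is δ = arccos(p₁·p₂) ≈ 1.289 rad (73.8°).
Interpolate at f = 1/8 with slerp weights a = sin((1−f)δ)/sin δ ≈ 0.941, b = sin(fδ)/sin δ ≈ 0.167.
p = a·p₁ + b·p₂ ≈ (-0.266, 0.680, 0.683); φ = arcsin(p_z) ≈ 43.05°, λ = atan2(p_y, p_x) ≈ 111.38°.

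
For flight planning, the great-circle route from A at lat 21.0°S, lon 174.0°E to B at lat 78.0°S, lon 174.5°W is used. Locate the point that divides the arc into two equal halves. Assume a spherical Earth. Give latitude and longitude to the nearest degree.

Convert each endpoint to a unit vector on the sphere (x = cos φ cos λ, y = cos φ sin λ, z = sin φ).
The central angle between the endpoints is δ = arccos(p₁·p₂) ≈ 0.999 rad (57.3°).
Interpolate at f = 1/2 with slerp weights a = sin((1−f)δ)/sin δ ≈ 0.570, b = sin(fδ)/sin δ ≈ 0.570.
p = a·p₁ + b·p₂ ≈ (-0.647, 0.044, -0.761); φ = arcsin(p_z) ≈ -49.58°, λ = atan2(p_y, p_x) ≈ 176.09°.

≈ lat 50°S, lon 176°E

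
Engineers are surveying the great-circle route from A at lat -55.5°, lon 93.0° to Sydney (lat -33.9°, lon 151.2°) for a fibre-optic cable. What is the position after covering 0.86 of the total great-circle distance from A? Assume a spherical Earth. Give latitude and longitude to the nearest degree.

Convert each endpoint to a unit vector on the sphere (x = cos φ cos λ, y = cos φ sin λ, z = sin φ).
The central angle between the endpoints is δ = arccos(p₁·p₂) ≈ 0.785 rad (45.0°).
Interpolate at f = 0.86 with slerp weights a = sin((1−f)δ)/sin δ ≈ 0.155, b = sin(fδ)/sin δ ≈ 0.884.
p = a·p₁ + b·p₂ ≈ (-0.648, 0.441, -0.621); φ = arcsin(p_z) ≈ -38.39°, λ = atan2(p_y, p_x) ≈ 145.73°.

≈ lat -38°, lon 146°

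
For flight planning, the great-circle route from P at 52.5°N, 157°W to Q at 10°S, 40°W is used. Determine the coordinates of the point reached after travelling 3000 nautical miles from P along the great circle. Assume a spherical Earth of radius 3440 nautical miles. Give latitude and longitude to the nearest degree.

Write both endpoints as unit vectors p₁, p₂ with components (cos φ cos λ, cos φ sin λ, sin φ).
The central angle between the endpoints is δ = arccos(p₁·p₂) ≈ 1.993 rad (114.2°). The total great-circle distance is δ·R ≈ 1.993 × 3440 ≈ 6857 nmi, so the target fraction is f = 3000/6857 ≈ 0.438.
Interpolate at f ≈ 0.438 with slerp weights a = sin((1−f)δ)/sin δ ≈ 0.987, b = sin(fδ)/sin δ ≈ 0.839.
p = a·p₁ + b·p₂ ≈ (0.080, -0.766, 0.638); φ = arcsin(p_z) ≈ 39.61°, λ = atan2(p_y, p_x) ≈ -84.04°.

≈ 40°N, 84°W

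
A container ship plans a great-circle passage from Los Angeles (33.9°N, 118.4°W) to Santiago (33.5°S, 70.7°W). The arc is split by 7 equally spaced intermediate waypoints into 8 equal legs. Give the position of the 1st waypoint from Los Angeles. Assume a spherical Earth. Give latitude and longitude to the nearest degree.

The haversine formula gives a central angle δ ≈ 1.412 rad (80.9°) between the endpoints.
Interpolate at f = 1/8 with slerp weights a = sin((1−f)δ)/sin δ ≈ 0.956, b = sin(fδ)/sin δ ≈ 0.178.
p = a·p₁ + b·p₂ ≈ (-0.329, -0.838, 0.435); φ = arcsin(p_z) ≈ 25.80°, λ = atan2(p_y, p_x) ≈ -111.40°.

≈ 26°N, 111°W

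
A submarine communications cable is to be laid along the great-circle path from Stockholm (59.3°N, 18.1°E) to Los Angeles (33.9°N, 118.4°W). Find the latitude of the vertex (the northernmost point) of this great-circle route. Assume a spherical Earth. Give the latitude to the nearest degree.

≈ 73°N

The great circle lies in the plane with unit normal n̂ = (p₁ × p₂)/|p₁ × p₂|.
Here n̂_z ≈ -0.296; the vertex latitude is φ_max = arccos|n̂_z| ≈ 72.8°.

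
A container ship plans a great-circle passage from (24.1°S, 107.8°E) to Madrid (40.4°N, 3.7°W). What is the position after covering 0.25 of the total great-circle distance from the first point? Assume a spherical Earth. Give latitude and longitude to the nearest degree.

The haversine formula gives a central angle δ ≈ 2.117 rad (121.3°) between the endpoints.
Interpolate at f = 0.25 with slerp weights a = sin((1−f)δ)/sin δ ≈ 1.170, b = sin(fδ)/sin δ ≈ 0.591.
p = a·p₁ + b·p₂ ≈ (0.122, 0.988, -0.095); φ = arcsin(p_z) ≈ -5.44°, λ = atan2(p_y, p_x) ≈ 82.93°.

≈ (5°S, 83°E)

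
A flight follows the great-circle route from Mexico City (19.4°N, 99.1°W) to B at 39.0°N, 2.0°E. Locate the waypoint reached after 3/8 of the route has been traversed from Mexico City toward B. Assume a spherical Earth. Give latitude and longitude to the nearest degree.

≈ 37°N, 68°W

The haversine formula gives a central angle δ ≈ 1.503 rad (86.1°) between the endpoints.
Interpolate at f = 3/8 with slerp weights a = sin((1−f)δ)/sin δ ≈ 0.809, b = sin(fδ)/sin δ ≈ 0.535.
p = a·p₁ + b·p₂ ≈ (0.295, -0.739, 0.606); φ = arcsin(p_z) ≈ 37.28°, λ = atan2(p_y, p_x) ≈ -68.23°.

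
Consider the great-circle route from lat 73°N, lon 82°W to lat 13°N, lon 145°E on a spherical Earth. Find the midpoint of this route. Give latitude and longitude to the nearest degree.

≈ lat 56°N, lon 160°E

Convert each endpoint to a unit vector on the sphere (x = cos φ cos λ, y = cos φ sin λ, z = sin φ).
The central angle between the endpoints is δ = arccos(p₁·p₂) ≈ 1.550 rad (88.8°).
Interpolate at f = 1/2 with slerp weights a = sin((1−f)δ)/sin δ ≈ 0.700, b = sin(fδ)/sin δ ≈ 0.700.
p = a·p₁ + b·p₂ ≈ (-0.530, 0.189, 0.827); φ = arcsin(p_z) ≈ 55.76°, λ = atan2(p_y, p_x) ≈ 160.43°.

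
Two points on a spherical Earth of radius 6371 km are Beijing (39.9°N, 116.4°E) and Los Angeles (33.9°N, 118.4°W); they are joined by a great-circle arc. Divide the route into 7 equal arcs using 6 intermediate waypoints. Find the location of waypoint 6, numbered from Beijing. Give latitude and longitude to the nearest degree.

Write both endpoints as unit vectors p₁, p₂ with components (cos φ cos λ, cos φ sin λ, sin φ).
The central angle between the endpoints is δ = arccos(p₁·p₂) ≈ 1.580 rad (90.5°).
Interpolate at f = 6/7 with slerp weights a = sin((1−f)δ)/sin δ ≈ 0.224, b = sin(fδ)/sin δ ≈ 0.977.
p = a·p₁ + b·p₂ ≈ (-0.462, -0.559, 0.688); φ = arcsin(p_z) ≈ 43.50°, λ = atan2(p_y, p_x) ≈ -129.55°.

≈ (43°N, 130°W)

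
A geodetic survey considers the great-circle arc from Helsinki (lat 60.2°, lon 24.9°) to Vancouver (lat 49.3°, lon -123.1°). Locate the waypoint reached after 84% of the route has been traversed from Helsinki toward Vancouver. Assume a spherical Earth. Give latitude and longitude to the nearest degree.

≈ lat 60°, lon -117°

The haversine formula gives a central angle δ ≈ 1.178 rad (67.5°) between the endpoints.
Interpolate at f = 0.84 with slerp weights a = sin((1−f)δ)/sin δ ≈ 0.203, b = sin(fδ)/sin δ ≈ 0.905.
p = a·p₁ + b·p₂ ≈ (-0.231, -0.452, 0.862); φ = arcsin(p_z) ≈ 59.52°, λ = atan2(p_y, p_x) ≈ -117.06°.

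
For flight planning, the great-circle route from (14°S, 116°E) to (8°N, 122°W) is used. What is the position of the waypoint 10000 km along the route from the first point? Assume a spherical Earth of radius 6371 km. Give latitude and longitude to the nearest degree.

≈ (1°N, 154°W)

From cos δ = sin φ₁ sin φ₂ + cos φ₁ cos φ₂ cos Δλ, the central angle is δ ≈ 2.145 rad (122.9°). The total great-circle distance is δ·R ≈ 2.145 × 6371 ≈ 13663 km, so the target fraction is f = 10000/13663 ≈ 0.732.
Interpolate at f ≈ 0.732 with slerp weights a = sin((1−f)δ)/sin δ ≈ 0.648, b = sin(fδ)/sin δ ≈ 1.191.
p = a·p₁ + b·p₂ ≈ (-0.900, -0.435, 0.009); φ = arcsin(p_z) ≈ 0.52°, λ = atan2(p_y, p_x) ≈ -154.20°.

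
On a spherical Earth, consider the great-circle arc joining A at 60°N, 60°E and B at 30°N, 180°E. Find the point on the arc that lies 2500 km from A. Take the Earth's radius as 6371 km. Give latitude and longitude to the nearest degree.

Write both endpoints as unit vectors p₁, p₂ with components (cos φ cos λ, cos φ sin λ, sin φ).
The central angle between the endpoints is δ = arccos(p₁·p₂) ≈ 1.353 rad (77.5°). The total great-circle distance is δ·R ≈ 1.353 × 6371 ≈ 8617 km, so the target fraction is f = 2500/8617 ≈ 0.290.
Interpolate at f ≈ 0.290 with slerp weights a = sin((1−f)δ)/sin δ ≈ 0.839, b = sin(fδ)/sin δ ≈ 0.392.
p = a·p₁ + b·p₂ ≈ (-0.129, 0.363, 0.923); φ = arcsin(p_z) ≈ 67.31°, λ = atan2(p_y, p_x) ≈ 109.60°.

≈ 67°N, 110°E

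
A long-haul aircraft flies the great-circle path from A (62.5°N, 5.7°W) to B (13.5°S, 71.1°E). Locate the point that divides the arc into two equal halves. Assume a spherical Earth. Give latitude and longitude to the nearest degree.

≈ (29°N, 48°E)

Write both endpoints as unit vectors p₁, p₂ with components (cos φ cos λ, cos φ sin λ, sin φ).
The central angle between the endpoints is δ = arccos(p₁·p₂) ≈ 1.676 rad (96.0°).
Interpolate at f = 1/2 with slerp weights a = sin((1−f)δ)/sin δ ≈ 0.747, b = sin(fδ)/sin δ ≈ 0.747.
p = a·p₁ + b·p₂ ≈ (0.579, 0.653, 0.488); φ = arcsin(p_z) ≈ 29.23°, λ = atan2(p_y, p_x) ≈ 48.46°.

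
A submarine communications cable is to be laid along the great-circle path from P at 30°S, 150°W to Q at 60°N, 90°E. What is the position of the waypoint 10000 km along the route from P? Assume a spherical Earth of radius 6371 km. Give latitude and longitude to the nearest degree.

≈ 45°N, 156°E

Convert each endpoint to a unit vector on the sphere (x = cos φ cos λ, y = cos φ sin λ, z = sin φ).
The central angle between the endpoints is δ = arccos(p₁·p₂) ≈ 2.278 rad (130.5°). The total great-circle distance is δ·R ≈ 2.278 × 6371 ≈ 14512 km, so the target fraction is f = 10000/14512 ≈ 0.689.
Interpolate at f ≈ 0.689 with slerp weights a = sin((1−f)δ)/sin δ ≈ 0.855, b = sin(fδ)/sin δ ≈ 1.315.
p = a·p₁ + b·p₂ ≈ (-0.642, 0.287, 0.711); φ = arcsin(p_z) ≈ 45.34°, λ = atan2(p_y, p_x) ≈ 155.89°.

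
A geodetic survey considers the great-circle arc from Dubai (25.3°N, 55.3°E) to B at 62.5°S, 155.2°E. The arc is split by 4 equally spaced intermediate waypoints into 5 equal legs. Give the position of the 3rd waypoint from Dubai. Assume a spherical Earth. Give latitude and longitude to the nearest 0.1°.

Convert each endpoint to a unit vector on the sphere (x = cos φ cos λ, y = cos φ sin λ, z = sin φ).
The central angle between the endpoints is δ = arccos(p₁·p₂) ≈ 2.039 rad (116.8°).
Interpolate at f = 3/5 with slerp weights a = sin((1−f)δ)/sin δ ≈ 0.816, b = sin(fδ)/sin δ ≈ 1.053.
p = a·p₁ + b·p₂ ≈ (-0.022, 0.810, -0.586); φ = arcsin(p_z) ≈ -35.85°, λ = atan2(p_y, p_x) ≈ 91.54°.

≈ 35.9°S, 91.5°E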